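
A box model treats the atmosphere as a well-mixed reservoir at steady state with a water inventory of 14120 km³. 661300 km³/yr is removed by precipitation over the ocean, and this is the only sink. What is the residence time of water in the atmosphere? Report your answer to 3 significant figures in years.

τ = M / F = 14120 / 661300 = 0.02135 yr.

0.0214 yr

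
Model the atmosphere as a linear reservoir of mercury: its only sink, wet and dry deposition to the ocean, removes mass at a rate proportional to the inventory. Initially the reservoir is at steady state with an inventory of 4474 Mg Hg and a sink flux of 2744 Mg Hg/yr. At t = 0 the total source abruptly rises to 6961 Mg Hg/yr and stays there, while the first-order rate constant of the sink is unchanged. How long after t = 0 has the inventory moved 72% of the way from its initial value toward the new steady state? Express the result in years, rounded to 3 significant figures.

2.08 yr

τ = M₀/F₀ = 4474/2744 = 1.630 yr.
The remaining gap fraction is e^(−t/τ); 72% covered ⇒ e^(−t/τ) = 0.280.
t = −τ ln(0.280) = 1.630 × 1.273 = 2.076 yr.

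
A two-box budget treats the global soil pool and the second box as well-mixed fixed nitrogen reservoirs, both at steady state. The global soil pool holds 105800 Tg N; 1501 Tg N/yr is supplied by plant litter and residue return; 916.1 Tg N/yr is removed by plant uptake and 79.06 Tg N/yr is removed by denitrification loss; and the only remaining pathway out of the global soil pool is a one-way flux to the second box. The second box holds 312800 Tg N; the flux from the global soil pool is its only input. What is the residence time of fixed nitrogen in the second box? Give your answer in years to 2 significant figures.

Balance the global soil pool: ΣF_in = 1501.0 Tg N/yr.
Flux to the second box = ΣF_in − (916.1 + 79.06) = 505.84 Tg N/yr.
At steady state the output of the second box equals its input, 505.84 Tg N/yr.
τ = M / F = 312800 / 505.84 = 618.4 yr.

620 yr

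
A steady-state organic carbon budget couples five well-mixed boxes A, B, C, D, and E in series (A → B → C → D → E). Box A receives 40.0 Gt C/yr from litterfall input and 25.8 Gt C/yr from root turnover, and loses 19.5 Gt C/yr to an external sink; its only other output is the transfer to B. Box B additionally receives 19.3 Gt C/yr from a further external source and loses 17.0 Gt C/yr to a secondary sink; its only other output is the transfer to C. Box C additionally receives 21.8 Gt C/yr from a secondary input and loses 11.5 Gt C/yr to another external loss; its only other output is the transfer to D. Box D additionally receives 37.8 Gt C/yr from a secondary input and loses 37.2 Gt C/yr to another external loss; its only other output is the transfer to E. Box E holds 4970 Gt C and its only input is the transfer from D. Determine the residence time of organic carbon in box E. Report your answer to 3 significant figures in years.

83.5 yr

Box A: F(A→B) = (40.0 + 25.8) − 19.5 = 46.300 Gt C/yr.
Box B: F(B→C) = (46.300 + 19.3) − 17.0 = 48.600 Gt C/yr.
Box C: F(C→D) = (48.600 + 21.8) − 11.5 = 58.900 Gt C/yr.
Box D: F(D→E) = (58.900 + 37.8) − 37.2 = 59.500 Gt C/yr.
Box E throughput = its input = 59.500 Gt C/yr; τ = 4970 / 59.500 = 83.53 yr.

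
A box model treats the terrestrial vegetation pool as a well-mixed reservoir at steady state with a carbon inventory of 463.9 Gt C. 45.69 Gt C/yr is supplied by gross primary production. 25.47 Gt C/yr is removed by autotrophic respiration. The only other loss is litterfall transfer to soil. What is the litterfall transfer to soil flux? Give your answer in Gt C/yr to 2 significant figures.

20 Gt C/yr

At steady state ΣF_in = ΣF_out.
ΣF_in = 45.690 Gt C/yr.
Litterfall transfer to soil flux = ΣF_in − (25.47) = 45.690 − 25.47 = 20.22 Gt C/yr.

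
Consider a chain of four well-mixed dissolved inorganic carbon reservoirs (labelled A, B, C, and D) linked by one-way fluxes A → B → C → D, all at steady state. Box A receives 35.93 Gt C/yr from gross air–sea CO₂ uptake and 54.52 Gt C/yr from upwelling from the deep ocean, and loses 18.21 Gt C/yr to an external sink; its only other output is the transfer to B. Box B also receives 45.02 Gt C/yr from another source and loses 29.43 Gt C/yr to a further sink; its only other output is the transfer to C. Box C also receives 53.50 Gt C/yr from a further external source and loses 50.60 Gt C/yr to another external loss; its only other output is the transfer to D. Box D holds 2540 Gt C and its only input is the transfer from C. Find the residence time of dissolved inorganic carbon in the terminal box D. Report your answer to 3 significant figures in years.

28.0 yr

Box A: F(A→B) = (35.93 + 54.52) − 18.21 = 72.240 Gt C/yr.
Box B: F(B→C) = (72.240 + 45.02) − 29.43 = 87.830 Gt C/yr.
Box C: F(C→D) = (87.830 + 53.50) − 50.60 = 90.730 Gt C/yr.
Box D throughput = its input = 90.730 Gt C/yr; τ = 2540 / 90.730 = 28.00 yr.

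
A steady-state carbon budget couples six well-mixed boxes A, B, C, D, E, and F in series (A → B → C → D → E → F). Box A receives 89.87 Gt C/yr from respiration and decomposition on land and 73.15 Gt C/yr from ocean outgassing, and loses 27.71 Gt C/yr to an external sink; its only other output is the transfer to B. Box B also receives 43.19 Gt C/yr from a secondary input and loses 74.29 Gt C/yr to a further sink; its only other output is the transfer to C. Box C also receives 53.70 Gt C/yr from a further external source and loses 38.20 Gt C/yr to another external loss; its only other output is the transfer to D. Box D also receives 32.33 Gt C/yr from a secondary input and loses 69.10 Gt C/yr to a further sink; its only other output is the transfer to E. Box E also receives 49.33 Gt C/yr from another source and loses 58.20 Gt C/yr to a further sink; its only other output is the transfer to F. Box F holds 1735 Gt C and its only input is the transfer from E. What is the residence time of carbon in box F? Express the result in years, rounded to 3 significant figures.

Box A: F(A→B) = (89.87 + 73.15) − 27.71 = 135.31 Gt C/yr.
Box B: F(B→C) = (135.31 + 43.19) − 74.29 = 104.21 Gt C/yr.
Box C: F(C→D) = (104.21 + 53.70) − 38.20 = 119.71 Gt C/yr.
Box D: F(D→E) = (119.71 + 32.33) − 69.10 = 82.940 Gt C/yr.
Box E: F(E→F) = (82.940 + 49.33) − 58.20 = 74.070 Gt C/yr.
Box F throughput = its input = 74.070 Gt C/yr; τ = 1735 / 74.070 = 23.42 yr.

23.4 yr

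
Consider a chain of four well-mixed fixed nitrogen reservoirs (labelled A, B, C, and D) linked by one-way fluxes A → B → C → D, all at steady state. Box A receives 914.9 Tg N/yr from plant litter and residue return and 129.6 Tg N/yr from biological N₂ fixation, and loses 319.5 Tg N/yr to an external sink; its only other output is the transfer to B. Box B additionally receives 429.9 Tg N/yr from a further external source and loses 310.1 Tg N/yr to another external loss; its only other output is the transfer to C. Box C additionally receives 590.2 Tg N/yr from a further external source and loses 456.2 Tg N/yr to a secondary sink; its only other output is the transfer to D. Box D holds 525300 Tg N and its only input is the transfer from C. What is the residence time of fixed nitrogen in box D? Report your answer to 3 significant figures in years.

537 yr

Box A: F(A→B) = (914.9 + 129.6) − 319.5 = 725.00 Tg N/yr.
Box B: F(B→C) = (725.00 + 429.9) − 310.1 = 844.80 Tg N/yr.
Box C: F(C→D) = (844.80 + 590.2) − 456.2 = 978.80 Tg N/yr.
Box D throughput = its input = 978.80 Tg N/yr; τ = 525300 / 978.80 = 536.7 yr.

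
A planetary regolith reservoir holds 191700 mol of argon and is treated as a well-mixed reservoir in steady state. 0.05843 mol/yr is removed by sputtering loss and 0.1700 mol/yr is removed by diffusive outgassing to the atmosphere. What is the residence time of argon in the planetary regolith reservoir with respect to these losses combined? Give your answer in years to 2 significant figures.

Total removal = 0.05843 + 0.1700 = 0.22843 mol/yr.
τ = M / ΣF_out = 191700 / 0.22843 = 839200 yr.

840000 yr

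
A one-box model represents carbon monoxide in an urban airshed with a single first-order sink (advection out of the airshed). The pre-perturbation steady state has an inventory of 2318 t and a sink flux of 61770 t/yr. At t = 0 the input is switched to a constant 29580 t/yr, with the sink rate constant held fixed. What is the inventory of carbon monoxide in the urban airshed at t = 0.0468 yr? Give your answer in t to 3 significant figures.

τ = M₀/F₀ = 2318/61770 = 0.03753 yr; rate constant k = 1/τ.
New steady state M_∞ = F₁/k = F₁·τ = 29580 × 0.03753 = 1110.0 t.
M(t) = M_∞ + (M₀ − M_∞)·e^(−t/τ); t/τ = 0.0468/0.03753 = 1.247, so e^(−t/τ) = 0.2873.
M(t) = 1110.0 + 1208 × 0.2873 = 1457.1 t.

1460 t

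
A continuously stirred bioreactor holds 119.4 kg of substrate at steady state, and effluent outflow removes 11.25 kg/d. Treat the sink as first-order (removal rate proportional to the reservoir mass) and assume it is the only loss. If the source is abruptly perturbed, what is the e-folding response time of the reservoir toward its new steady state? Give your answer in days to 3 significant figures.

For a linear reservoir the response time equals the residence time τ = M/F.
τ = 119.4 / 11.25 = 10.61 d.

10.6 d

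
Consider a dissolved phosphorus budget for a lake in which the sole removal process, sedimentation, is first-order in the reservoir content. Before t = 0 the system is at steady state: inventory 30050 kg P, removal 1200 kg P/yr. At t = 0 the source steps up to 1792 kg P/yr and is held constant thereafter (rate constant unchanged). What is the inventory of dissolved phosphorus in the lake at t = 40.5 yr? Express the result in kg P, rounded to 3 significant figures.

41900 kg P

The sink rate constant is k = F₀/M₀ = 1200/30050 = 0.03993 yr⁻¹.
Solving dM/dt = F₁ − kM with M(0) = M₀ gives M(t) = F₁/k + (M₀ − F₁/k)·e^(−kt).
F₁/k = 1792/0.03993 = 44875 kg P; kt = 0.03993 × 40.5 = 1.617, e^(−kt) = 0.1984.
M(40.5) = 44875 + (30050 − 44875) × 0.1984 = 44875 − 2942 = 41933 kg P.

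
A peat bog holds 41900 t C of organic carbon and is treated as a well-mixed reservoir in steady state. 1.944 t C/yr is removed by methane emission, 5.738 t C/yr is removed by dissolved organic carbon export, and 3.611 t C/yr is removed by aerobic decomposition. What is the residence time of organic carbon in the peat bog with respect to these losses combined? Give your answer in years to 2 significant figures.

3700 yr

Total removal = 1.944 + 5.738 + 3.611 = 11.293 t C/yr.
τ = M / ΣF_out = 41900 / 11.293 = 3710 yr.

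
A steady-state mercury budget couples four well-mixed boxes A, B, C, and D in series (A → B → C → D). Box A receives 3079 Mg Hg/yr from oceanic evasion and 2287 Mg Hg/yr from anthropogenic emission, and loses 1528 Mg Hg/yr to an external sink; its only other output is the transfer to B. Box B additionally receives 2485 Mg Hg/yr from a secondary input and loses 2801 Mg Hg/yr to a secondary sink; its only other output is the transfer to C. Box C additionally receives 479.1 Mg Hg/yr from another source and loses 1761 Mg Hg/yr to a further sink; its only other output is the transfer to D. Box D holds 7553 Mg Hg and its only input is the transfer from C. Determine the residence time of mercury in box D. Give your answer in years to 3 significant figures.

3.37 yr

Box A: F(A→B) = (3079 + 2287) − 1528 = 3838.0 Mg Hg/yr.
Box B: F(B→C) = (3838.0 + 2485) − 2801 = 3522.0 Mg Hg/yr.
Box C: F(C→D) = (3522.0 + 479.1) − 1761 = 2240.1 Mg Hg/yr.
Box D throughput = its input = 2240.1 Mg Hg/yr; τ = 7553 / 2240.1 = 3.372 yr.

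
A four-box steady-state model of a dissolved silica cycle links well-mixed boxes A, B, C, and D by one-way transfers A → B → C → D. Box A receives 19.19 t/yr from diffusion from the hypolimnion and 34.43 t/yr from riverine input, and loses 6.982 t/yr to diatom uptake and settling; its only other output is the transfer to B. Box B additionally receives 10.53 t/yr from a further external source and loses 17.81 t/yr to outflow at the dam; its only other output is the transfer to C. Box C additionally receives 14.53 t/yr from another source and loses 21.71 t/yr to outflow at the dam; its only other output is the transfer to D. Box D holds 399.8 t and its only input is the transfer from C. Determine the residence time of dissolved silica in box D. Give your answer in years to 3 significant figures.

12.4 yr

Box A: F(A→B) = (19.19 + 34.43) − 6.982 = 46.638 t/yr.
Box B: F(B→C) = (46.638 + 10.53) − 17.81 = 39.358 t/yr.
Box C: F(C→D) = (39.358 + 14.53) − 21.71 = 32.178 t/yr.
Box D throughput = its input = 32.178 t/yr; τ = 399.8 / 32.178 = 12.42 yr.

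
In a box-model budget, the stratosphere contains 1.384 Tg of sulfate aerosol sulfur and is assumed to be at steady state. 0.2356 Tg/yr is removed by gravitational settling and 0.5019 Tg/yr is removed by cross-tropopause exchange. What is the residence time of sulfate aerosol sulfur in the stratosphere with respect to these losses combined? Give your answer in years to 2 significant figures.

1.9 yr

Total removal = 0.2356 + 0.5019 = 0.73750 Tg/yr.
τ = M / ΣF_out = 1.384 / 0.73750 = 1.877 yr.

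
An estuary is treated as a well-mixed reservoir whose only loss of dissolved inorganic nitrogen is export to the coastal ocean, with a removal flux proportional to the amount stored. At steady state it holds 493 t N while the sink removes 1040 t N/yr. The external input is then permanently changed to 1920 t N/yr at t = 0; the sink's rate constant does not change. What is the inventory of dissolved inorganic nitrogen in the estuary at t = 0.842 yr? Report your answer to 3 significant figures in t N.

Residence time τ = M₀/F₀ = 0.4740 yr. The eventual steady state is M_∞ = M₀·(F₁/F₀) = 493 × 1920/1040 = 910.15 t N.
The anomaly ΔM(t) = M(t) − M_∞ decays as ΔM₀·e^(−t/τ) with ΔM₀ = 493 − 910.15 = −417.2 t N.
At t = 0.842 yr, e^(−t/τ) = e^(−1.776) = 0.1693, so ΔM = −70.61 t N and M = 910.15 − 70.61 = 839.54 t N.

840 t N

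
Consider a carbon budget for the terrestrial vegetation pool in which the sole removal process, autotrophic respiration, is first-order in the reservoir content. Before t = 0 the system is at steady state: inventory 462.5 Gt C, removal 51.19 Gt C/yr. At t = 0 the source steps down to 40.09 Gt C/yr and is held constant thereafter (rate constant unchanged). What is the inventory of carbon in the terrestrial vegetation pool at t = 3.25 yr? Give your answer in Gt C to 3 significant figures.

Residence time τ = M₀/F₀ = 9.035 yr. The eventual steady state is M_∞ = M₀·(F₁/F₀) = 462.5 × 40.09/51.19 = 362.21 Gt C.
The anomaly ΔM(t) = M(t) − M_∞ decays as ΔM₀·e^(−t/τ) with ΔM₀ = 462.5 − 362.21 = 100.3 Gt C.
At t = 3.25 yr, e^(−t/τ) = e^(−0.3597) = 0.6979, so ΔM = 69.99 Gt C and M = 362.21 + 69.99 = 432.20 Gt C.

432 Gt C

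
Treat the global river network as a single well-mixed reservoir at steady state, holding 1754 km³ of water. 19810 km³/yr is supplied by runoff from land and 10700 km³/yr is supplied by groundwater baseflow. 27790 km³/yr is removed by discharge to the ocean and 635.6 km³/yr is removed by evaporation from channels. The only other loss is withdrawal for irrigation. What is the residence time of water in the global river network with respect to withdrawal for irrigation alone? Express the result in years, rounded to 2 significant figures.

At steady state ΣF_in = ΣF_out.
ΣF_in = 19810 + 10700 = 30510 km³/yr.
Withdrawal for irrigation flux = ΣF_in − (27790 + 635.6) = 30510 − 28430 = 2084 km³/yr.
τ = M / F = 1754 / 2084 = 0.8415 yr.

0.84 yr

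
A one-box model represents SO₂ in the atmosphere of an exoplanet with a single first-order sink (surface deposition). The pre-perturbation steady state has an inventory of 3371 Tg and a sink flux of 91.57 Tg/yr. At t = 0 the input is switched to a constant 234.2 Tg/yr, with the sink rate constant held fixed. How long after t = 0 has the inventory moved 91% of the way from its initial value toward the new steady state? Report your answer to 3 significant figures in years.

τ = M₀/F₀ = 3371/91.57 = 36.81 yr.
The remaining gap fraction is e^(−t/τ); 91% covered ⇒ e^(−t/τ) = 0.0900.
t = −τ ln(0.0900) = 36.81 × 2.408 = 88.64 yr.

88.6 yr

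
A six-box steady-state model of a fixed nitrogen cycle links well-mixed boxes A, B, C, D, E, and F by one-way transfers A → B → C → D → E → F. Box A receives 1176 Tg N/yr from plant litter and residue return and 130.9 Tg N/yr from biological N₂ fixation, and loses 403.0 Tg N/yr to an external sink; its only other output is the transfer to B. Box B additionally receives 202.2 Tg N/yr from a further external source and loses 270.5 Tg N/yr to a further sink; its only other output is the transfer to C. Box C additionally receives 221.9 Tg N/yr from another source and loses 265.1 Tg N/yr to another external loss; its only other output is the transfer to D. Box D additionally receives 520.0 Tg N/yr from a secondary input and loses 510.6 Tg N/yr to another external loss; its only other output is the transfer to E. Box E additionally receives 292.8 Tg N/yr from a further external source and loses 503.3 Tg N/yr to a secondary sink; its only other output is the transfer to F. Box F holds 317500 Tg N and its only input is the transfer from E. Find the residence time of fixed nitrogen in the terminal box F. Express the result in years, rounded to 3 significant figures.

537 yr

Box A: F(A→B) = (1176 + 130.9) − 403.0 = 903.90 Tg N/yr.
Box B: F(B→C) = (903.90 + 202.2) − 270.5 = 835.60 Tg N/yr.
Box C: F(C→D) = (835.60 + 221.9) − 265.1 = 792.40 Tg N/yr.
Box D: F(D→E) = (792.40 + 520.0) − 510.6 = 801.80 Tg N/yr.
Box E: F(E→F) = (801.80 + 292.8) − 503.3 = 591.30 Tg N/yr.
Box F throughput = its input = 591.30 Tg N/yr; τ = 317500 / 591.30 = 537.0 yr.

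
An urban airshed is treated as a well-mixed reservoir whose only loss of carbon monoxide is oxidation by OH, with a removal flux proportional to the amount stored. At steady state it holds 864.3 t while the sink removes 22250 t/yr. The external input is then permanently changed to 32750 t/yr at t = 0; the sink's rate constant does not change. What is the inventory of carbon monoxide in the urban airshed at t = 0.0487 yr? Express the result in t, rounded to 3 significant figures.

1160 t

τ = M₀/F₀ = 864.3/22250 = 0.03884 yr; rate constant k = 1/τ.
New steady state M_∞ = F₁/k = F₁·τ = 32750 × 0.03884 = 1272.2 t.
M(t) = M_∞ + (M₀ − M_∞)·e^(−t/τ); t/τ = 0.0487/0.03884 = 1.254, so e^(−t/τ) = 0.2854.
M(t) = 1272.2 − 407.9 × 0.2854 = 1155.7 t.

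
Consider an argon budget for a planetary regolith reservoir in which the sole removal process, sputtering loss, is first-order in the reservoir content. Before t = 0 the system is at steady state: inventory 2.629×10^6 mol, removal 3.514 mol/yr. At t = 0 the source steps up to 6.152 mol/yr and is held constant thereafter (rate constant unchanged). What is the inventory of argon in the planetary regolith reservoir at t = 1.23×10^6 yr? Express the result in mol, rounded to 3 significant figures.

Residence time τ = M₀/F₀ = 748200 yr. The eventual steady state is M_∞ = M₀·(F₁/F₀) = 2.629×10^6 × 6.152/3.514 = 4.6026×10^6 mol.
The anomaly ΔM(t) = M(t) − M_∞ decays as ΔM₀·e^(−t/τ) with ΔM₀ = 2.629×10^6 − 4.6026×10^6 = −1.974×10^6 mol.
At t = 1.23×10^6 yr, e^(−t/τ) = e^(−1.644) = 0.1932, so ΔM = −381300 mol and M = 4.6026×10^6 − 381300 = 4.2213×10^6 mol.

4.22×10^6 mol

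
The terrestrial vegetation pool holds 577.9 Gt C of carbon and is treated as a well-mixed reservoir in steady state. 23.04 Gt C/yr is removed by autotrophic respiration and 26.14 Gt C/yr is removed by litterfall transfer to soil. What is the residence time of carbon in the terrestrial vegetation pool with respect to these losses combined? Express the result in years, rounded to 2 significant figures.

Total removal = 23.04 + 26.14 = 49.180 Gt C/yr.
τ = M / ΣF_out = 577.9 / 49.180 = 11.75 yr.

12 yr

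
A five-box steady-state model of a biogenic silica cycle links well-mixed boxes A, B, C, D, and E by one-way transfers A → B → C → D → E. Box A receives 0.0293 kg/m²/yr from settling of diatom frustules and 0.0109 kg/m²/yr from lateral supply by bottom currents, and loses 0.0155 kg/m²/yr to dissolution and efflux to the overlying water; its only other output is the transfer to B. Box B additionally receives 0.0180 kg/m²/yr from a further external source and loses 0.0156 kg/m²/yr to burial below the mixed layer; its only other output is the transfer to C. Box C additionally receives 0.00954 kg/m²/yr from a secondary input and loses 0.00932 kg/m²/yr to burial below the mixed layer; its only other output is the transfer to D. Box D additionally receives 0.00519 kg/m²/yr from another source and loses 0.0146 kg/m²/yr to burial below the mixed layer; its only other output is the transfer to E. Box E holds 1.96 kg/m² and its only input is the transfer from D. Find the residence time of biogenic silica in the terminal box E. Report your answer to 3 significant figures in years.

Box A: F(A→B) = (0.0293 + 0.0109) − 0.0155 = 0.024700 kg/m²/yr.
Box B: F(B→C) = (0.024700 + 0.0180) − 0.0156 = 0.027100 kg/m²/yr.
Box C: F(C→D) = (0.027100 + 0.00954) − 0.00932 = 0.027320 kg/m²/yr.
Box D: F(D→E) = (0.027320 + 0.00519) − 0.0146 = 0.017910 kg/m²/yr.
Box E throughput = its input = 0.017910 kg/m²/yr; τ = 1.96 / 0.017910 = 109.4 yr.

109 yr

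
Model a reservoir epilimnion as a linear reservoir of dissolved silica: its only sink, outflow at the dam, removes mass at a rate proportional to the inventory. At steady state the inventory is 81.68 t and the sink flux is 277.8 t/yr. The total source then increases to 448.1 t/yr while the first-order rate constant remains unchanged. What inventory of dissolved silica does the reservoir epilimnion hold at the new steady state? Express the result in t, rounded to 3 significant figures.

Rate constant k = F/M = 277.8 / 81.68 = 3.401 yr⁻¹.
At the new steady state, source = k·M_new ⇒ M_new = 448.1 / 3.401 = 131.8 t.
(Equivalently M_new = M × F_new/F_old = 81.68 × 448.1/277.8.)

132 t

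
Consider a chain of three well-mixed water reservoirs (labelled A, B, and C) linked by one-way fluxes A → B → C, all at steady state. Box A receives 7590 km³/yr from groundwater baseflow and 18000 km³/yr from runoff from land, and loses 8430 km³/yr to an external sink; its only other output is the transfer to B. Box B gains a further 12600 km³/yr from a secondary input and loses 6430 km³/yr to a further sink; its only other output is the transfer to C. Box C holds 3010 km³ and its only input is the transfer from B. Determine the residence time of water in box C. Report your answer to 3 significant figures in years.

0.129 yr

Box A: F(A→B) = (7590 + 18000) − 8430 = 17160 km³/yr.
Box B: F(B→C) = (17160 + 12600) − 6430 = 23330 km³/yr.
Box C throughput = its input = 23330 km³/yr; τ = 3010 / 23330 = 0.1290 yr.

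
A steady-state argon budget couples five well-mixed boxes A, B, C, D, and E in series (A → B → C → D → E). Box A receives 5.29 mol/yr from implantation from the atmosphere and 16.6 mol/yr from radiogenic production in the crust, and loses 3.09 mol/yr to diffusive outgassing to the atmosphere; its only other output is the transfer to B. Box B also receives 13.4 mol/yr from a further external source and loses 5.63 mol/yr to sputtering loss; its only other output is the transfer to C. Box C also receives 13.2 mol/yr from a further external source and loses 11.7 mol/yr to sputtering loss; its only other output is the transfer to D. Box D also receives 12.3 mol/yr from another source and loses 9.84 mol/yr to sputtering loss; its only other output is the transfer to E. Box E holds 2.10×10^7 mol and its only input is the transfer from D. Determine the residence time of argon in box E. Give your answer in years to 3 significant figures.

688000 yr

Box A: F(A→B) = (5.29 + 16.6) − 3.09 = 18.800 mol/yr.
Box B: F(B→C) = (18.800 + 13.4) − 5.63 = 26.570 mol/yr.
Box C: F(C→D) = (26.570 + 13.2) − 11.7 = 28.070 mol/yr.
Box D: F(D→E) = (28.070 + 12.3) − 9.84 = 30.530 mol/yr.
Box E throughput = its input = 30.530 mol/yr; τ = 2.10×10^7 / 30.530 = 687800 yr.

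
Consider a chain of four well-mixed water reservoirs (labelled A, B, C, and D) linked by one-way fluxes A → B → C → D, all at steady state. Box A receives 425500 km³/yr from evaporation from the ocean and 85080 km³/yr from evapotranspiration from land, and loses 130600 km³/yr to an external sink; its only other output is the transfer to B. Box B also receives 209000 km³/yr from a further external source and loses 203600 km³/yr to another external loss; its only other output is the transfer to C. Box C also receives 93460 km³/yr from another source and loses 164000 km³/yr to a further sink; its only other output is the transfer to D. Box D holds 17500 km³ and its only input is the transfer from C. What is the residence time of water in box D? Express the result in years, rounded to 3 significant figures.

0.0556 yr

Box A: F(A→B) = (425500 + 85080) − 130600 = 379980 km³/yr.
Box B: F(B→C) = (379980 + 209000) − 203600 = 385380 km³/yr.
Box C: F(C→D) = (385380 + 93460) − 164000 = 314840 km³/yr.
Box D throughput = its input = 314840 km³/yr; τ = 17500 / 314840 = 0.05558 yr.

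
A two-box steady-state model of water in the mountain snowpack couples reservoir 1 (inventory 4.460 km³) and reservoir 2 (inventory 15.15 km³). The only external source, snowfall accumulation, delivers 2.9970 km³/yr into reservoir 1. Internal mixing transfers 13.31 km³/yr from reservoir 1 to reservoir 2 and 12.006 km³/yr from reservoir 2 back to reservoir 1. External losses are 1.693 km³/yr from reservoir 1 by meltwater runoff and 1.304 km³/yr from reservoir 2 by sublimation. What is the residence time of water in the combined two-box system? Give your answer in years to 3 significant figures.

Residence time in the combined system uses the total inventory and the total *external* removal — internal exchanges between the two boxes cancel.
M_total = 4.460 + 15.15 = 19.610 km³.
ΣF_external_out = 1.693 + 1.304 = 2.9970 km³/yr.
τ = M_total / ΣF_ext = 19.610 / 2.9970 = 6.543 yr.

6.54 yr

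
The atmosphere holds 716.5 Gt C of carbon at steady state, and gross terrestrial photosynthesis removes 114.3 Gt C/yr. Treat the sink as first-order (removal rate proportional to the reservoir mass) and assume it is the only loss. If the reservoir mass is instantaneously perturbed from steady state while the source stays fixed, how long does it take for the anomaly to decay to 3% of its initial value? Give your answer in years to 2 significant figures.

For a linear reservoir the anomaly decays as exp(−t/τ) with τ = M/F = 716.5/114.3 = 6.269 yr.
exp(−t/τ) = 0.03 ⇒ t = −τ ln(0.03) = 6.269 × 3.507 = 21.98 yr.

22 yr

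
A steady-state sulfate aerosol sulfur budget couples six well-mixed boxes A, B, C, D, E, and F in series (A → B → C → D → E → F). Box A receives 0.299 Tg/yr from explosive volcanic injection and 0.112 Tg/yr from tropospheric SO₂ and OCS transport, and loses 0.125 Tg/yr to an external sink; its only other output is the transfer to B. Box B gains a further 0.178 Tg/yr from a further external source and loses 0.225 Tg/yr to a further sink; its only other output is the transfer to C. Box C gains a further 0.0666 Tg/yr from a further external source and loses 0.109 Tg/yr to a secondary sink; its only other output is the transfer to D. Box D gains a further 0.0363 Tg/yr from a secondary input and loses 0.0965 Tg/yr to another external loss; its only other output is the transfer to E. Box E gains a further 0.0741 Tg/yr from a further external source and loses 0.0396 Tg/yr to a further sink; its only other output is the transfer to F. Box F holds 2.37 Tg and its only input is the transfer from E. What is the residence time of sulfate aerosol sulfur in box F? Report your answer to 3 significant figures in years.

13.9 yr

Box A: F(A→B) = (0.299 + 0.112) − 0.125 = 0.28600 Tg/yr.
Box B: F(B→C) = (0.28600 + 0.178) − 0.225 = 0.23900 Tg/yr.
Box C: F(C→D) = (0.23900 + 0.0666) − 0.109 = 0.19660 Tg/yr.
Box D: F(D→E) = (0.19660 + 0.0363) − 0.0965 = 0.13640 Tg/yr.
Box E: F(E→F) = (0.13640 + 0.0741) − 0.0396 = 0.17090 Tg/yr.
Box F throughput = its input = 0.17090 Tg/yr; τ = 2.37 / 0.17090 = 13.87 yr.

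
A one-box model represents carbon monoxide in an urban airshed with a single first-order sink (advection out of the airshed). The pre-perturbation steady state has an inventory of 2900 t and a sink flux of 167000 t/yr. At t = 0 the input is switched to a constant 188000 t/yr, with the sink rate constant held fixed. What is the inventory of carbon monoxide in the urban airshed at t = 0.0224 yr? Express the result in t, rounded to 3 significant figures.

τ = M₀/F₀ = 2900/167000 = 0.01737 yr; rate constant k = 1/τ.
New steady state M_∞ = F₁/k = F₁·τ = 188000 × 0.01737 = 3264.7 t.
M(t) = M_∞ + (M₀ − M_∞)·e^(−t/τ); t/τ = 0.0224/0.01737 = 1.290, so e^(−t/τ) = 0.2753.
M(t) = 3264.7 − 364.7 × 0.2753 = 3164.3 t.

3160 t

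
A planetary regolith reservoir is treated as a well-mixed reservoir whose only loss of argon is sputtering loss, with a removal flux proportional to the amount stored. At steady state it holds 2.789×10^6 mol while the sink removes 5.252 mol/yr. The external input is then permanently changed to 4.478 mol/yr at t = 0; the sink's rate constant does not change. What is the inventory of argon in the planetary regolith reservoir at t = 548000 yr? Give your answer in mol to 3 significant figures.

The sink rate constant is k = F₀/M₀ = 5.252/2.789×10^6 = 1.883×10^-6 yr⁻¹.
Solving dM/dt = F₁ − kM with M(0) = M₀ gives M(t) = F₁/k + (M₀ − F₁/k)·e^(−kt).
F₁/k = 4.478/1.883×10^-6 = 2.3780×10^6 mol; kt = 1.883×10^-6 × 548000 = 1.032, e^(−kt) = 0.3563.
M(548000) = 2.3780×10^6 + (2.789×10^6 − 2.3780×10^6) × 0.3563 = 2.3780×10^6 + 146500 = 2.5244×10^6 mol.

2.52×10^6 mol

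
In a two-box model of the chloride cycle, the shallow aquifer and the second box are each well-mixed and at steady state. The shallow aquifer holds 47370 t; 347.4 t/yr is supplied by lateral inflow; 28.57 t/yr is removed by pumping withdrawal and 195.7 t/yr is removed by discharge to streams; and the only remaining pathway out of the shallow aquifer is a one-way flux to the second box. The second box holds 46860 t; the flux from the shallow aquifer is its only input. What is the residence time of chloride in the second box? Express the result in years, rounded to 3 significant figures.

381 yr

Balance the shallow aquifer: ΣF_in = 347.40 t/yr.
Flux to the second box = ΣF_in − (28.57 + 195.7) = 123.13 t/yr.
At steady state the output of the second box equals its input, 123.13 t/yr.
τ = M / F = 46860 / 123.13 = 380.6 yr.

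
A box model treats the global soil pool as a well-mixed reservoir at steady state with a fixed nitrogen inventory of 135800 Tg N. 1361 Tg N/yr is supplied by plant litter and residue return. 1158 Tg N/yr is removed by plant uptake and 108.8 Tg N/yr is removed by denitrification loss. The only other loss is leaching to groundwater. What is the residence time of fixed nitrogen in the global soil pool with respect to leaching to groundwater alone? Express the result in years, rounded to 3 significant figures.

1440 yr

At steady state ΣF_in = ΣF_out.
ΣF_in = 1361.0 Tg N/yr.
Leaching to groundwater flux = ΣF_in − (1158 + 108.8) = 1361.0 − 1267 = 94.20 Tg N/yr.
τ = M / F = 135800 / 94.20 = 1442 yr.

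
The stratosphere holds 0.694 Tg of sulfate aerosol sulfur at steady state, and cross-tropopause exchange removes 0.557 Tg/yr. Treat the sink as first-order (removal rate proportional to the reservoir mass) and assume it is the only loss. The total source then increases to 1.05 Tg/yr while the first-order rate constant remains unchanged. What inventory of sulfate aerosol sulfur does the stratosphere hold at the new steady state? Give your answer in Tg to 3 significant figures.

Rate constant k = F/M = 0.557 / 0.694 = 0.8026 yr⁻¹.
At the new steady state, source = k·M_new ⇒ M_new = 1.05 / 0.8026 = 1.308 Tg.
(Equivalently M_new = M × F_new/F_old = 0.694 × 1.05/0.557.)

1.31 Tg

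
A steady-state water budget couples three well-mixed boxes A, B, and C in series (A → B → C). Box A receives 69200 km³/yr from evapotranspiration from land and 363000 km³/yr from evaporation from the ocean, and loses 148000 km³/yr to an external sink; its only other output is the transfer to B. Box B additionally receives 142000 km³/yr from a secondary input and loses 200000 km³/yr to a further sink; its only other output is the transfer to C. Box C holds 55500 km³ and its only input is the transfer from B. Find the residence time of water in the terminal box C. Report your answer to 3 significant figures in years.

0.245 yr

Box A: F(A→B) = (69200 + 363000) − 148000 = 284200 km³/yr.
Box B: F(B→C) = (284200 + 142000) − 200000 = 226200 km³/yr.
Box C throughput = its input = 226200 km³/yr; τ = 55500 / 226200 = 0.2454 yr.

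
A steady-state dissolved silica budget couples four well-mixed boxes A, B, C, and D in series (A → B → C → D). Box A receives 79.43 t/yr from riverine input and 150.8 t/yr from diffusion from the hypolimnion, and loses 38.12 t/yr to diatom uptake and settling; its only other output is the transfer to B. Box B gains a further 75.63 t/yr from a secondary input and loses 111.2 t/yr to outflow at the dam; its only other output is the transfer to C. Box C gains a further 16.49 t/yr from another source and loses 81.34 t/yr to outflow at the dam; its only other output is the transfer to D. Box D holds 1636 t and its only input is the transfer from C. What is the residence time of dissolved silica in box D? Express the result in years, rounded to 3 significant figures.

17.8 yr

Box A: F(A→B) = (79.43 + 150.8) − 38.12 = 192.11 t/yr.
Box B: F(B→C) = (192.11 + 75.63) − 111.2 = 156.54 t/yr.
Box C: F(C→D) = (156.54 + 16.49) − 81.34 = 91.690 t/yr.
Box D throughput = its input = 91.690 t/yr; τ = 1636 / 91.690 = 17.84 yr.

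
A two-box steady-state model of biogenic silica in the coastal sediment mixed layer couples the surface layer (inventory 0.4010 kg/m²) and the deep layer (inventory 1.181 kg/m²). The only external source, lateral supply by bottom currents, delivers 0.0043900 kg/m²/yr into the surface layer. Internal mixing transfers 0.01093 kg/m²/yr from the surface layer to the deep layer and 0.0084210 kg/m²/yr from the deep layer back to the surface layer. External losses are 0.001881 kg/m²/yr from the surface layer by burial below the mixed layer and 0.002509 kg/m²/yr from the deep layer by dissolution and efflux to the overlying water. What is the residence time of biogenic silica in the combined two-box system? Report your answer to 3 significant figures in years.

360 yr

For the system as a whole, the A↔B exchange is internal and contributes nothing to the throughput; only the external sinks remove mass.
M_total = 0.4010 + 1.181 = 1.5820 kg/m².
ΣF_external_out = 0.001881 + 0.002509 = 0.0043900 kg/m²/yr.
τ = M_total / ΣF_ext = 1.5820 / 0.0043900 = 360.4 yr.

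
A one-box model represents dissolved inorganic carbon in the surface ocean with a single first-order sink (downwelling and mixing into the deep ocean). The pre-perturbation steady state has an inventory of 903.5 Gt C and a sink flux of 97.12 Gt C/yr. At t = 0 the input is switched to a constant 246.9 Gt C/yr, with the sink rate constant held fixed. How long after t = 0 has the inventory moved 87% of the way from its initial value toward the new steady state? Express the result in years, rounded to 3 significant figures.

19.0 yr

τ = M₀/F₀ = 903.5/97.12 = 9.303 yr.
The remaining gap fraction is e^(−t/τ); 87% covered ⇒ e^(−t/τ) = 0.130.
t = −τ ln(0.130) = 9.303 × 2.040 = 18.98 yr.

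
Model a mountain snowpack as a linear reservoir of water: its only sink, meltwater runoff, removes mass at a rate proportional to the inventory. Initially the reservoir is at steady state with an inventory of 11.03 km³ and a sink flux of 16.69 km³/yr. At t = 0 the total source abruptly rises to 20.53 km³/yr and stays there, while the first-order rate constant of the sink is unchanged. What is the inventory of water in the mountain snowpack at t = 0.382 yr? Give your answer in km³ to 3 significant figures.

12.1 km³

The sink rate constant is k = F₀/M₀ = 16.69/11.03 = 1.513 yr⁻¹.
Solving dM/dt = F₁ − kM with M(0) = M₀ gives M(t) = F₁/k + (M₀ − F₁/k)·e^(−kt).
F₁/k = 20.53/1.513 = 13.568 km³; kt = 1.513 × 0.382 = 0.5780, e^(−kt) = 0.5610.
M(0.382) = 13.568 + (11.03 − 13.568) × 0.5610 = 13.568 − 1.424 = 12.144 km³.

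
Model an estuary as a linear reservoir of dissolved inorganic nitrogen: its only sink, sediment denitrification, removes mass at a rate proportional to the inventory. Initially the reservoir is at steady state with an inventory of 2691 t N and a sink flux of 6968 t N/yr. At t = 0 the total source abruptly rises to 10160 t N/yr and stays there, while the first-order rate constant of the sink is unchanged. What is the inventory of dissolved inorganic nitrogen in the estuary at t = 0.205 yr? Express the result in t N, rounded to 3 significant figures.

3200 t N

τ = M₀/F₀ = 2691/6968 = 0.3862 yr; rate constant k = 1/τ.
New steady state M_∞ = F₁/k = F₁·τ = 10160 × 0.3862 = 3923.7 t N.
M(t) = M_∞ + (M₀ − M_∞)·e^(−t/τ); t/τ = 0.205/0.3862 = 0.5308, so e^(−t/τ) = 0.5881.
M(t) = 3923.7 − 1233 × 0.5881 = 3198.7 t N.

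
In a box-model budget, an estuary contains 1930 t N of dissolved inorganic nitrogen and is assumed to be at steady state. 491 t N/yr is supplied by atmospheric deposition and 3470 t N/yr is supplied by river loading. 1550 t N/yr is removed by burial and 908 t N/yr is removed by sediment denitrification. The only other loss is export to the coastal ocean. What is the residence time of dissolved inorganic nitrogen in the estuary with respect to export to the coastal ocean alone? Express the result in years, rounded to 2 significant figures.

At steady state ΣF_in = ΣF_out.
ΣF_in = 491 + 3470 = 3961.0 t N/yr.
Export to the coastal ocean flux = ΣF_in − (1550 + 908) = 3961.0 − 2458 = 1503 t N/yr.
τ = M / F = 1930 / 1503 = 1.284 yr.

1.3 yr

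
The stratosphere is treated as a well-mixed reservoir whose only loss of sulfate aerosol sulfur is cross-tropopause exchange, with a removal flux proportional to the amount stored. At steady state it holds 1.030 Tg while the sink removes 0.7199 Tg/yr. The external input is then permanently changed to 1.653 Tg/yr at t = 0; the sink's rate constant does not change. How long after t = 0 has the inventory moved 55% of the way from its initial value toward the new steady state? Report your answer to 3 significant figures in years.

τ = M₀/F₀ = 1.030/0.7199 = 1.431 yr.
The remaining gap fraction is e^(−t/τ); 55% covered ⇒ e^(−t/τ) = 0.450.
t = −τ ln(0.450) = 1.431 × 0.7985 = 1.142 yr.

1.14 yr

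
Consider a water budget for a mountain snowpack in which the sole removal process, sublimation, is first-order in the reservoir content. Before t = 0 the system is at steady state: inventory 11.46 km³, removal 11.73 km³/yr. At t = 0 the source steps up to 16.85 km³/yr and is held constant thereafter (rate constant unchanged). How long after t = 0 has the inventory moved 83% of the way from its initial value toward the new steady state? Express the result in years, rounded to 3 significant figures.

1.73 yr

τ = M₀/F₀ = 11.46/11.73 = 0.9770 yr.
The remaining gap fraction is e^(−t/τ); 83% covered ⇒ e^(−t/τ) = 0.170.
t = −τ ln(0.170) = 0.9770 × 1.772 = 1.731 yr.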